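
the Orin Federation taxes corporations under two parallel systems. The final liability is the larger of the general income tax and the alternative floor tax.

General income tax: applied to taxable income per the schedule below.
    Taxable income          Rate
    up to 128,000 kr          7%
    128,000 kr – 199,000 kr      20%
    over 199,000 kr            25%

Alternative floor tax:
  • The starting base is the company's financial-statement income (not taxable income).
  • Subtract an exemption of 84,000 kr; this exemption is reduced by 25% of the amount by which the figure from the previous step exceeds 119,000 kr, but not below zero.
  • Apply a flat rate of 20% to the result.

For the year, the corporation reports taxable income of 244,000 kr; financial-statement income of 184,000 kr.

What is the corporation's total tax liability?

Alternative floor tax:
  Base (financial-statement income): 184,000 kr
  Exemption: 84,000 kr − 25% × (184,000 kr − 119,000 kr) = 84,000 kr − 16,250 kr = 67,750 kr
  Base: 184,000 kr − 67,750 kr = 116,250 kr
  116,250 kr × 20% = 23,250 kr

General income tax:
  128,000 kr × 7% = 8,960 kr
  71,000 kr × 20% = 14,200 kr
  45,000 kr × 25% = 11,250 kr
  → 34,410 kr

34,410 kr > 23,250 kr, so the general income tax governs.

34,410 kr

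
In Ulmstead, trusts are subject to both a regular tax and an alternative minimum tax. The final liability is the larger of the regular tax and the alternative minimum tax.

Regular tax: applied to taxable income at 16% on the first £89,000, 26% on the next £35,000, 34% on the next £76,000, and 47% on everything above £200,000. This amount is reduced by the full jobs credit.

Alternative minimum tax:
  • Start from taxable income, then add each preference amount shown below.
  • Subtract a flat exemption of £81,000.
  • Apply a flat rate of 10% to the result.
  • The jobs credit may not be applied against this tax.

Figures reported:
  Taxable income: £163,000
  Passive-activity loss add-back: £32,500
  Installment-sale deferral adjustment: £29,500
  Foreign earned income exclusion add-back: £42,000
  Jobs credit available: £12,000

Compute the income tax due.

£24,600

Regular tax:
  £89,000 × 16% = £14,240
  £35,000 × 26% = £9,100
  £39,000 × 34% = £13,260
  → £36,600
  Less jobs credit £12,000 → £24,600

Alternative minimum tax:
  Adjusted income: £163,000 + £32,500 + £29,500 + £42,000 = £267,000
  Less exemption £81,000 → base £186,000
  £186,000 × 10% = £18,600

£24,600 > £18,600, so the regular tax governs.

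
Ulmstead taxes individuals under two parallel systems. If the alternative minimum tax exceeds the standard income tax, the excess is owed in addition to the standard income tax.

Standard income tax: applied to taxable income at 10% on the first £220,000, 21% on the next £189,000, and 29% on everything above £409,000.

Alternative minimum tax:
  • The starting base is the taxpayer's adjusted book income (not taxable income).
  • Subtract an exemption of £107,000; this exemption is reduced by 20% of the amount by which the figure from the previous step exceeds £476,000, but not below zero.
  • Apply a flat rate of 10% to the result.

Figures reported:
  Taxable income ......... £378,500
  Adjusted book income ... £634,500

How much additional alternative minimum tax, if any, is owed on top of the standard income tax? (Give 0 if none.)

Standard income tax:
  £220,000 × 10% = £22,000
  £158,500 × 21% = £33,285
  → £55,285

Alternative minimum tax:
  Base (adjusted book income): £634,500
  Exemption: £107,000 − 20% × (£634,500 − £476,000) = £107,000 − £31,700 = £75,300
  Base: £634,500 − £75,300 = £559,200
  £559,200 × 10% = £55,920

Excess of alternative minimum tax over standard income tax: £55,920 − £55,285 = £635.

£635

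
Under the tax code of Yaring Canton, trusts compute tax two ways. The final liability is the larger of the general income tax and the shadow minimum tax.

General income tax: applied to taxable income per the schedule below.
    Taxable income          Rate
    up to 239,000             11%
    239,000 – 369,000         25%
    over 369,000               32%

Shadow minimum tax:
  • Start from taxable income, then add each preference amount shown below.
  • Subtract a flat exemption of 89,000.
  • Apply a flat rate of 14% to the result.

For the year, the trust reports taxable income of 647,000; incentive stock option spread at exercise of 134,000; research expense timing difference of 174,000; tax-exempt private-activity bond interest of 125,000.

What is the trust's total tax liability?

147,750

General income tax:
  239,000 × 11% = 26,290
  130,000 × 25% = 32,500
  278,000 × 32% = 88,960
  → 147,750

Shadow minimum tax:
  Adjusted income: 647,000 + 134,000 + 174,000 + 125,000 = 1,080,000
  Less exemption 89,000 → base 991,000
  991,000 × 14% = 138,740

147,750 > 138,740, so the general income tax governs.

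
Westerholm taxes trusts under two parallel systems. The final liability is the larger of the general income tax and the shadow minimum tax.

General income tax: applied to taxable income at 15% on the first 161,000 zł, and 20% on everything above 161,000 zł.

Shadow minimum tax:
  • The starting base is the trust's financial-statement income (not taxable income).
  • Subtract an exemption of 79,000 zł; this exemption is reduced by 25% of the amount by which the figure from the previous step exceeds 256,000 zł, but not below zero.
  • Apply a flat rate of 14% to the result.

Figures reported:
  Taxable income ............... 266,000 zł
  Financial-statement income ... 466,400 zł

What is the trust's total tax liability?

61,600 zł

General income tax:
  161,000 zł × 15% = 24,150 zł
  105,000 zł × 20% = 21,000 zł
  → 45,150 zł

Shadow minimum tax:
  Base (financial-statement income): 466,400 zł
  Exemption: 79,000 zł − 25% × (466,400 zł − 256,000 zł) = 79,000 zł − 52,600 zł = 26,400 zł
  Base: 466,400 zł − 26,400 zł = 440,000 zł
  440,000 zł × 14% = 61,600 zł

61,600 zł > 45,150 zł, so the shadow minimum tax is the binding amount.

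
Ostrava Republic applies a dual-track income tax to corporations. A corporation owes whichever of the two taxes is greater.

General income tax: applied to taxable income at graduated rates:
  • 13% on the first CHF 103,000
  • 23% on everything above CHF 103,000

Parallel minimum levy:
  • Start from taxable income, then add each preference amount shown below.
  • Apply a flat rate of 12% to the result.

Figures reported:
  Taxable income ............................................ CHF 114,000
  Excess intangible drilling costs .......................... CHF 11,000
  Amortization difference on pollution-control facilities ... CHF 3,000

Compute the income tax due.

CHF 15,920

General income tax:
  CHF 103,000 × 13% = CHF 13,390
  CHF 11,000 × 23% = CHF 2,530
  → CHF 15,920

Parallel minimum levy:
  Adjusted income: CHF 114,000 + CHF 11,000 + CHF 3,000 = CHF 128,000
  CHF 128,000 × 12% = CHF 15,360

CHF 15,920 > CHF 15,360, so the general income tax governs.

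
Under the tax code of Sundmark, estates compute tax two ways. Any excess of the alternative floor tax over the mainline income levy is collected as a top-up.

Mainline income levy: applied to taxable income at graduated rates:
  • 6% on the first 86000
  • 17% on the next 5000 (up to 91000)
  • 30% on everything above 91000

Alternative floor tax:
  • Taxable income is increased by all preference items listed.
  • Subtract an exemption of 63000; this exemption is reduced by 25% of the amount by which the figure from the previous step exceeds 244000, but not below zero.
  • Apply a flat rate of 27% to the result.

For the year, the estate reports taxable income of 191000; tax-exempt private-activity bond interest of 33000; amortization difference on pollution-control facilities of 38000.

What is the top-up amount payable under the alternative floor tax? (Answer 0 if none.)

Alternative floor tax:
  Adjusted income: 191000 + 33000 + 38000 = 262000
  Exemption: 63000 − 25% × (262000 − 244000) = 63000 − 4500 = 58500
  Base: 262000 − 58500 = 203500
  203500 × 27% = 54945

Mainline income levy:
  86000 × 6% = 5160
  5000 × 17% = 850
  100000 × 30% = 30000
  → 36010

Excess of alternative floor tax over mainline income levy: 54945 − 36010 = 18935.

18935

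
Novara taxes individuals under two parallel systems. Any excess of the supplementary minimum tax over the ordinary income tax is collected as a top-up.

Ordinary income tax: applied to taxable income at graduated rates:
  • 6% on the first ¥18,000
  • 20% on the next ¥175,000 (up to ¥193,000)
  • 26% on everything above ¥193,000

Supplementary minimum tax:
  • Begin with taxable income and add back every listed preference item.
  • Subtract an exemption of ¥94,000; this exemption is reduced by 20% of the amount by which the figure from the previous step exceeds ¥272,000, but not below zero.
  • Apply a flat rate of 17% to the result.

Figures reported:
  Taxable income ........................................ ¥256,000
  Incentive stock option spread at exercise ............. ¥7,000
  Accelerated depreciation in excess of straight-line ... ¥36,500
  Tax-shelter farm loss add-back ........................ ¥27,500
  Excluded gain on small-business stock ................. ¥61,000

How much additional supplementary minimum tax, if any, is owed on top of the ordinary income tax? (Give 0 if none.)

¥1,464

Supplementary minimum tax:
  Adjusted income: ¥256,000 + ¥7,000 + ¥36,500 + ¥27,500 + ¥61,000 = ¥388,000
  Exemption: ¥94,000 − 20% × (¥388,000 − ¥272,000) = ¥94,000 − ¥23,200 = ¥70,800
  Base: ¥388,000 − ¥70,800 = ¥317,200
  ¥317,200 × 17% = ¥53,924

Ordinary income tax:
  ¥18,000 × 6% = ¥1,080
  ¥175,000 × 20% = ¥35,000
  ¥63,000 × 26% = ¥16,380
  → ¥52,460

Excess of supplementary minimum tax over ordinary income tax: ¥53,924 − ¥52,460 = ¥1,464.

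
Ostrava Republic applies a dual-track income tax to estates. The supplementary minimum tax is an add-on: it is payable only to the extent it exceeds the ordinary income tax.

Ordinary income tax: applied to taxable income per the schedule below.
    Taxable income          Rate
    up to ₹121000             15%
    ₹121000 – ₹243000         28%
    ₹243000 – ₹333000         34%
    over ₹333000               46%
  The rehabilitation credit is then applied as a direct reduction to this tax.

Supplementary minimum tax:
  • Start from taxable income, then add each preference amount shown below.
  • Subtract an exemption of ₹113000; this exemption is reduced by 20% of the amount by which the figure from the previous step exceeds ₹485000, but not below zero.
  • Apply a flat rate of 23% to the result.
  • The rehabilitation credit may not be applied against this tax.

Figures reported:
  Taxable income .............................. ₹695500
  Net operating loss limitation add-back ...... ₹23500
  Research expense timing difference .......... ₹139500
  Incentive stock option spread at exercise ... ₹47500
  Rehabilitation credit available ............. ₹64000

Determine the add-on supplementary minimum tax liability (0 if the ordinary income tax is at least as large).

Supplementary minimum tax:
  Adjusted income: ₹695500 + ₹23500 + ₹139500 + ₹47500 = ₹906000
  Exemption: ₹113000 − 20% × (₹906000 − ₹485000) = ₹113000 − ₹84200 = ₹28800
  Base: ₹906000 − ₹28800 = ₹877200
  ₹877200 × 23% = ₹201756

Ordinary income tax:
  ₹121000 × 15% = ₹18150
  ₹122000 × 28% = ₹34160
  ₹90000 × 34% = ₹30600
  ₹362500 × 46% = ₹166750
  → ₹249660
  Less rehabilitation credit ₹64000 → ₹185660

Excess of supplementary minimum tax over ordinary income tax: ₹201756 − ₹185660 = ₹16096.

₹16096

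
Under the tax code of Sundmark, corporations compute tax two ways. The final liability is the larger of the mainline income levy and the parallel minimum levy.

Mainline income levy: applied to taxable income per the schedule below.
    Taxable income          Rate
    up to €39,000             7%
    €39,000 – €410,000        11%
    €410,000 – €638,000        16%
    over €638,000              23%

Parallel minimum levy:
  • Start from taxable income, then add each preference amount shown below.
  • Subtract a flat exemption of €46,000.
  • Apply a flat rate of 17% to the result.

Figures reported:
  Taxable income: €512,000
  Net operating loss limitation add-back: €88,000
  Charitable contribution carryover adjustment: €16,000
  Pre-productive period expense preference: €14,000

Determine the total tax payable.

Mainline income levy:
  €39,000 × 7% = €2,730
  €371,000 × 11% = €40,810
  €102,000 × 16% = €16,320
  → €59,860

Parallel minimum levy:
  Adjusted income: €512,000 + €88,000 + €16,000 + €14,000 = €630,000
  Less exemption €46,000 → base €584,000
  €584,000 × 17% = €99,280

€99,280 > €59,860, so the parallel minimum levy is the binding amount.

€99,280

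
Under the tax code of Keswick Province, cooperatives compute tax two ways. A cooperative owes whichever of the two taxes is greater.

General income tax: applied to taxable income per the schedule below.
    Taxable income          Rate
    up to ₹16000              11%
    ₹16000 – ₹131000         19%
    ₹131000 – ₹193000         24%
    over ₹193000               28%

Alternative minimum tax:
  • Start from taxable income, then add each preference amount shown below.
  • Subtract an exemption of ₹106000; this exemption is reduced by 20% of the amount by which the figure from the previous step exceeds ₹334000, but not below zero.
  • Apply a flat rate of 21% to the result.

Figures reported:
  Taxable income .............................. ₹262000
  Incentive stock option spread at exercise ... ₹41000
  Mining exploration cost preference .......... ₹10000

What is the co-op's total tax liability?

General income tax:
  ₹16000 × 11% = ₹1760
  ₹115000 × 19% = ₹21850
  ₹62000 × 24% = ₹14880
  ₹69000 × 28% = ₹19320
  → ₹57810

Alternative minimum tax:
  Adjusted income: ₹262000 + ₹41000 + ₹10000 = ₹313000
  Exemption: ₹313000 ≤ ₹334000, so full ₹106000 applies
  Base: ₹313000 − ₹106000 = ₹207000
  ₹207000 × 21% = ₹43470

₹57810 > ₹43470, so the general income tax governs.

₹57810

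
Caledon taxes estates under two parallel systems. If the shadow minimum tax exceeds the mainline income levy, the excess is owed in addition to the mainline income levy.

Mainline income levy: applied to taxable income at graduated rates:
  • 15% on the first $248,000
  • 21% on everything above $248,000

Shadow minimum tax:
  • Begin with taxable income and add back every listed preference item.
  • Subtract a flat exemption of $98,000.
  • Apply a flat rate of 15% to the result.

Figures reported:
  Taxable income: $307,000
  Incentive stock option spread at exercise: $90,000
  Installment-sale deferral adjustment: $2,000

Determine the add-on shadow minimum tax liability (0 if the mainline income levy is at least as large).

Shadow minimum tax:
  Adjusted income: $307,000 + $90,000 + $2,000 = $399,000
  Less exemption $98,000 → base $301,000
  $301,000 × 15% = $45,150

Mainline income levy:
  $248,000 × 15% = $37,200
  $59,000 × 21% = $12,390
  → $49,590

$45,150 ≤ $49,590, so no add-on is due.

$0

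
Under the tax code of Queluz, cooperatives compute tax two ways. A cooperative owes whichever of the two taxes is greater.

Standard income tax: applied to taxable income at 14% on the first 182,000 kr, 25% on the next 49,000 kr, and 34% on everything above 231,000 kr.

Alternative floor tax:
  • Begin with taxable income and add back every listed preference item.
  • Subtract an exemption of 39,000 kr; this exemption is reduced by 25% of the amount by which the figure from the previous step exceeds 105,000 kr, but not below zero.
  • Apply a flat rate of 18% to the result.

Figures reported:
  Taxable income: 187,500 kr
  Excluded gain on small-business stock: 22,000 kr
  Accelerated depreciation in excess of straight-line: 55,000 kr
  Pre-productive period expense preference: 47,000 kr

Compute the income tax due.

56,070 kr

Alternative floor tax:
  Adjusted income: 187,500 kr + 22,000 kr + 55,000 kr + 47,000 kr = 311,500 kr
  Exemption: 25% × (311,500 kr − 105,000 kr) = 51,625 kr ≥ 39,000 kr, so the exemption is fully phased out
  Base: 311,500 kr − 0 kr = 311,500 kr
  311,500 kr × 18% = 56,070 kr

Standard income tax:
  182,000 kr × 14% = 25,480 kr
  5,500 kr × 25% = 1,375 kr
  → 26,855 kr

56,070 kr > 26,855 kr, so the alternative floor tax is the binding amount.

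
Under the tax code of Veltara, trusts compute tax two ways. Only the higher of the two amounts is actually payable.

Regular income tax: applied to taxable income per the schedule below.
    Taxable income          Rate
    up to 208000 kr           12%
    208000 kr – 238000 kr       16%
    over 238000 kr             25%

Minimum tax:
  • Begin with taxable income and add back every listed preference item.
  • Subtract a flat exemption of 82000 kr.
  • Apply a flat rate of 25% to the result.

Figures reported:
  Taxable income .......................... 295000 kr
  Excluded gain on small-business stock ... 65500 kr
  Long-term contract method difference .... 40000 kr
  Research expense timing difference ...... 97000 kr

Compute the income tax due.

Regular income tax:
  208000 kr × 12% = 24960 kr
  30000 kr × 16% = 4800 kr
  57000 kr × 25% = 14250 kr
  → 44010 kr

Minimum tax:
  Adjusted income: 295000 kr + 65500 kr + 40000 kr + 97000 kr = 497500 kr
  Less exemption 82000 kr → base 415500 kr
  415500 kr × 25% = 103875 kr

103875 kr > 44010 kr, so the minimum tax is the binding amount.

103875 kr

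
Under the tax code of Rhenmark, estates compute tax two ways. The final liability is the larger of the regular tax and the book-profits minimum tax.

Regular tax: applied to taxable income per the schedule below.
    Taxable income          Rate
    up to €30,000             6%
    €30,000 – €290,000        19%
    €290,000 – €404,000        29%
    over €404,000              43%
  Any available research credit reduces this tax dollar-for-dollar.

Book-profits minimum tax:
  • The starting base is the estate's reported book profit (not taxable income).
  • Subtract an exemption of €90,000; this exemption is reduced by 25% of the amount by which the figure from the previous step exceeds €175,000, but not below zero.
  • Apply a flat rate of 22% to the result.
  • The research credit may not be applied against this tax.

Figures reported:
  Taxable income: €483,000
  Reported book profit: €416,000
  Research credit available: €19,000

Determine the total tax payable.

€99,230

Book-profits minimum tax:
  Base (reported book profit): €416,000
  Exemption: €90,000 − 25% × (€416,000 − €175,000) = €90,000 − €60,250 = €29,750
  Base: €416,000 − €29,750 = €386,250
  €386,250 × 22% = €84,975

Regular tax:
  €30,000 × 6% = €1,800
  €260,000 × 19% = €49,400
  €114,000 × 29% = €33,060
  €79,000 × 43% = €33,970
  → €118,230
  Less research credit €19,000 → €99,230

€99,230 > €84,975, so the regular tax governs.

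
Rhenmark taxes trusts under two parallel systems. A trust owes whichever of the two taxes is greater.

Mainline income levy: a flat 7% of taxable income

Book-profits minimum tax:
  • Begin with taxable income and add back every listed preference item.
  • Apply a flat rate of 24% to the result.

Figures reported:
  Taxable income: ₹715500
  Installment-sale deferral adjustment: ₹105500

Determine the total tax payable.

₹197040

Mainline income levy:
  ₹715500 × 7% = ₹50085

Book-profits minimum tax:
  Adjusted income: ₹715500 + ₹105500 = ₹821000
  ₹821000 × 24% = ₹197040

₹197040 > ₹50085, so the book-profits minimum tax is the binding amount.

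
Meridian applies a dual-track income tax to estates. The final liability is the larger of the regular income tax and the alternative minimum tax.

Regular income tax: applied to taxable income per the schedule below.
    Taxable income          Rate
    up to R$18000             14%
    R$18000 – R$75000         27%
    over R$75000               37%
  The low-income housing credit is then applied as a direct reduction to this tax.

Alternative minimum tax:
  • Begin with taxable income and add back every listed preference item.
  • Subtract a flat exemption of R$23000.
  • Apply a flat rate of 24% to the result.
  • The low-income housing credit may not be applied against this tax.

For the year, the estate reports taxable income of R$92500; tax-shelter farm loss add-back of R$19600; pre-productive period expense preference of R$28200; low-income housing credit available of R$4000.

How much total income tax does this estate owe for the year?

R$28152

Regular income tax:
  R$18000 × 14% = R$2520
  R$57000 × 27% = R$15390
  R$17500 × 37% = R$6475
  → R$24385
  Less low-income housing credit R$4000 → R$20385

Alternative minimum tax:
  Adjusted income: R$92500 + R$19600 + R$28200 = R$140300
  Less exemption R$23000 → base R$117300
  R$117300 × 24% = R$28152

R$28152 > R$20385, so the alternative minimum tax is the binding amount.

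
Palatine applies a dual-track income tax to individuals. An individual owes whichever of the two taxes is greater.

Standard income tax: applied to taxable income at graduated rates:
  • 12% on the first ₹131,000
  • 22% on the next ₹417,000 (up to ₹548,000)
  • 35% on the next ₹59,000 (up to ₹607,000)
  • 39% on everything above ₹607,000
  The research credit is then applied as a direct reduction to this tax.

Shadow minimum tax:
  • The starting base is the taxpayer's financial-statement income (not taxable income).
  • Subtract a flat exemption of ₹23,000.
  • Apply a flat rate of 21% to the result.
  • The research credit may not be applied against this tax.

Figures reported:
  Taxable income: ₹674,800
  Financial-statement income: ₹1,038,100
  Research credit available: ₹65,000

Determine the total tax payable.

₹213,171

Standard income tax:
  ₹131,000 × 12% = ₹15,720
  ₹417,000 × 22% = ₹91,740
  ₹59,000 × 35% = ₹20,650
  ₹67,800 × 39% = ₹26,442
  → ₹154,552
  Less research credit ₹65,000 → ₹89,552

Shadow minimum tax:
  Base (financial-statement income): ₹1,038,100
  Less exemption ₹23,000 → base ₹1,015,100
  ₹1,015,100 × 21% = ₹213,171

₹213,171 > ₹89,552, so the shadow minimum tax is the binding amount.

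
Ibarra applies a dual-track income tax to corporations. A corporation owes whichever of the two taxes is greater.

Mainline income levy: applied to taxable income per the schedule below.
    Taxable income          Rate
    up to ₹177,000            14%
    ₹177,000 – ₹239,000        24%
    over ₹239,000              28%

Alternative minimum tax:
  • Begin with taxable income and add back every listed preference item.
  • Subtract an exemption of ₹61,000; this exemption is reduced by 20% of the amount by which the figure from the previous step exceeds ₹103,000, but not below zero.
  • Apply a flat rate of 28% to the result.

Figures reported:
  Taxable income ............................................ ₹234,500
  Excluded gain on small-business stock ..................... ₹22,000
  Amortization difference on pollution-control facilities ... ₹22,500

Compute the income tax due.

Mainline income levy:
  ₹177,000 × 14% = ₹24,780
  ₹57,500 × 24% = ₹13,800
  → ₹38,580

Alternative minimum tax:
  Adjusted income: ₹234,500 + ₹22,000 + ₹22,500 = ₹279,000
  Exemption: ₹61,000 − 20% × (₹279,000 − ₹103,000) = ₹61,000 − ₹35,200 = ₹25,800
  Base: ₹279,000 − ₹25,800 = ₹253,200
  ₹253,200 × 28% = ₹70,896

₹70,896 > ₹38,580, so the alternative minimum tax is the binding amount.

₹70,896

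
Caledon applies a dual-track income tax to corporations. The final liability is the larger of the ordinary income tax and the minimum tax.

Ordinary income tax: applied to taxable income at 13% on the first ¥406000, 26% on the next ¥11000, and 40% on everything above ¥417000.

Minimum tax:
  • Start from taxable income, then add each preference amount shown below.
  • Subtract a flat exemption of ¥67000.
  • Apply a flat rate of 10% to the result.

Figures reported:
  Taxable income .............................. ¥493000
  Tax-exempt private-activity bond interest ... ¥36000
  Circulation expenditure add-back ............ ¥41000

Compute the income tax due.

¥86040

Ordinary income tax:
  ¥406000 × 13% = ¥52780
  ¥11000 × 26% = ¥2860
  ¥76000 × 40% = ¥30400
  → ¥86040

Minimum tax:
  Adjusted income: ¥493000 + ¥36000 + ¥41000 = ¥570000
  Less exemption ¥67000 → base ¥503000
  ¥503000 × 10% = ¥50300

¥86040 > ¥50300, so the ordinary income tax governs.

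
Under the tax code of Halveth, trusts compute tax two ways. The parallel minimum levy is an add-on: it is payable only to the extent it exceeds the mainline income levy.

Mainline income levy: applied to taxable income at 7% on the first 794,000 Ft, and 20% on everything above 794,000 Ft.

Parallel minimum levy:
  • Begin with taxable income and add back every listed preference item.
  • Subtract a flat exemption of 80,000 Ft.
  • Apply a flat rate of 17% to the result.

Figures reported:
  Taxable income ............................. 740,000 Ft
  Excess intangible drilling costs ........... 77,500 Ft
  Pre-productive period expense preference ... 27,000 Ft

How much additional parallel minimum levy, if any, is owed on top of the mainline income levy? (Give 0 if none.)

78,165 Ft

Parallel minimum levy:
  Adjusted income: 740,000 Ft + 77,500 Ft + 27,000 Ft = 844,500 Ft
  Less exemption 80,000 Ft → base 764,500 Ft
  764,500 Ft × 17% = 129,965 Ft

Mainline income levy:
  740,000 Ft × 7% = 51,800 Ft

Excess of parallel minimum levy over mainline income levy: 129,965 Ft − 51,800 Ft = 78,165 Ft.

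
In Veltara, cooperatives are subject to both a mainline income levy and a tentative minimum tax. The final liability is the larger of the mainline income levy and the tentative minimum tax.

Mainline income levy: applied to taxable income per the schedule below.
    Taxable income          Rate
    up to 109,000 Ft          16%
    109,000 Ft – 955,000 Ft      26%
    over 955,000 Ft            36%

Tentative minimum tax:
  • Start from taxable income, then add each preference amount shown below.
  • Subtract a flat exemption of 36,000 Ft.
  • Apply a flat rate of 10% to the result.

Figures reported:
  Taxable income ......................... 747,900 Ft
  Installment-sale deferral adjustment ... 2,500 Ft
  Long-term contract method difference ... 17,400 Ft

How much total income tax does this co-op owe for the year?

183,554 Ft

Mainline income levy:
  109,000 Ft × 16% = 17,440 Ft
  638,900 Ft × 26% = 166,114 Ft
  → 183,554 Ft

Tentative minimum tax:
  Adjusted income: 747,900 Ft + 2,500 Ft + 17,400 Ft = 767,800 Ft
  Less exemption 36,000 Ft → base 731,800 Ft
  731,800 Ft × 10% = 73,180 Ft

183,554 Ft > 73,180 Ft, so the mainline income levy governs.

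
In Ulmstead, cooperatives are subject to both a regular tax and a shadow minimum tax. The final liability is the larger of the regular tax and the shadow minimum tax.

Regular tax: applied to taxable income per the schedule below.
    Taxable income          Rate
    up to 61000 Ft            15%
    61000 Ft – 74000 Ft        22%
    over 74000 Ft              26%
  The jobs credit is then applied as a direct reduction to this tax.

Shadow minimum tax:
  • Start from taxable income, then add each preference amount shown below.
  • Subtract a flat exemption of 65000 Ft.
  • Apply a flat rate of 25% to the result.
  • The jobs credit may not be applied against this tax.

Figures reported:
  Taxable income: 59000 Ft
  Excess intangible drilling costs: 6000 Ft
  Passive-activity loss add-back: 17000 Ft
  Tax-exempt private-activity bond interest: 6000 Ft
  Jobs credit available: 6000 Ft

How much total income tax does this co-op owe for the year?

5750 Ft

Regular tax:
  59000 Ft × 15% = 8850 Ft
  Less jobs credit 6000 Ft → 2850 Ft

Shadow minimum tax:
  Adjusted income: 59000 Ft + 6000 Ft + 17000 Ft + 6000 Ft = 88000 Ft
  Less exemption 65000 Ft → base 23000 Ft
  23000 Ft × 25% = 5750 Ft

5750 Ft > 2850 Ft, so the shadow minimum tax is the binding amount.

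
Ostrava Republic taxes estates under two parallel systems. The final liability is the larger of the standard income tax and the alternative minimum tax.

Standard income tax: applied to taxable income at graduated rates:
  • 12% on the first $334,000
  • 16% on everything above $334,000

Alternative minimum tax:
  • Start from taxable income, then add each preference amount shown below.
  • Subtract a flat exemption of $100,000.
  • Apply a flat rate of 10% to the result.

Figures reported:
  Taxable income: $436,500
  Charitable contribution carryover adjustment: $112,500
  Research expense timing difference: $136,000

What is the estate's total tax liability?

Standard income tax:
  $334,000 × 12% = $40,080
  $102,500 × 16% = $16,400
  → $56,480

Alternative minimum tax:
  Adjusted income: $436,500 + $112,500 + $136,000 = $685,000
  Less exemption $100,000 → base $585,000
  $585,000 × 10% = $58,500

$58,500 > $56,480, so the alternative minimum tax is the binding amount.

$58,500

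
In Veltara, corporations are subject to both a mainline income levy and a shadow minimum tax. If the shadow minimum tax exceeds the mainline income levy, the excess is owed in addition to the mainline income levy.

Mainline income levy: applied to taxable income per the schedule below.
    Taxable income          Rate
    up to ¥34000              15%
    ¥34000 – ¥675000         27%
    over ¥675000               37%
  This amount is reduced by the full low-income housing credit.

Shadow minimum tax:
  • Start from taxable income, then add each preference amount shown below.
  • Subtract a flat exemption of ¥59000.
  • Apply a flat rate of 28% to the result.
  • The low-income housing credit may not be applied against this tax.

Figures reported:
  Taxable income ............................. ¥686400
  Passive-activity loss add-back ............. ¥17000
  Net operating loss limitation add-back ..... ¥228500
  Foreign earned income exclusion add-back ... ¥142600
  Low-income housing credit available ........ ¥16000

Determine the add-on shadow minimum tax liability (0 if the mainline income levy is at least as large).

Shadow minimum tax:
  Adjusted income: ¥686400 + ¥17000 + ¥228500 + ¥142600 = ¥1074500
  Less exemption ¥59000 → base ¥1015500
  ¥1015500 × 28% = ¥284340

Mainline income levy:
  ¥34000 × 15% = ¥5100
  ¥641000 × 27% = ¥173070
  ¥11400 × 37% = ¥4218
  → ¥182388
  Less low-income housing credit ¥16000 → ¥166388

Excess of shadow minimum tax over mainline income levy: ¥284340 − ¥166388 = ¥117952.

¥117952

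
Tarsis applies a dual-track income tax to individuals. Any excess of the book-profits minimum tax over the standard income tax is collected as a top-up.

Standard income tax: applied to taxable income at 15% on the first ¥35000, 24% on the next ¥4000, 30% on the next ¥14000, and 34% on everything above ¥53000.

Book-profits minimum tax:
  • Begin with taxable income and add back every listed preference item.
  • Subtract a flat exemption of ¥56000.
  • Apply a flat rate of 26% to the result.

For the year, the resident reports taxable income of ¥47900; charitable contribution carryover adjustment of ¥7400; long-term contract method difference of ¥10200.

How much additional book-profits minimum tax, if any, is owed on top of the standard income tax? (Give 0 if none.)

¥0

Standard income tax:
  ¥35000 × 15% = ¥5250
  ¥4000 × 24% = ¥960
  ¥8900 × 30% = ¥2670
  → ¥8880

Book-profits minimum tax:
  Adjusted income: ¥47900 + ¥7400 + ¥10200 = ¥65500
  Less exemption ¥56000 → base ¥9500
  ¥9500 × 26% = ¥2470

¥2470 ≤ ¥8880, so no add-on is due.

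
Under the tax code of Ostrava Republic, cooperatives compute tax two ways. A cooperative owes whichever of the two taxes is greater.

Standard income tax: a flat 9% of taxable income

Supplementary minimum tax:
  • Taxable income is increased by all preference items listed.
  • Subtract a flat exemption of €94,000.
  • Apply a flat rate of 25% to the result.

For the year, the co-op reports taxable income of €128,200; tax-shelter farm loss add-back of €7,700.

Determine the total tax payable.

Standard income tax:
  €128,200 × 9% = €11,538

Supplementary minimum tax:
  Adjusted income: €128,200 + €7,700 = €135,900
  Less exemption €94,000 → base €41,900
  €41,900 × 25% = €10,475

€11,538 > €10,475, so the standard income tax governs.

€11,538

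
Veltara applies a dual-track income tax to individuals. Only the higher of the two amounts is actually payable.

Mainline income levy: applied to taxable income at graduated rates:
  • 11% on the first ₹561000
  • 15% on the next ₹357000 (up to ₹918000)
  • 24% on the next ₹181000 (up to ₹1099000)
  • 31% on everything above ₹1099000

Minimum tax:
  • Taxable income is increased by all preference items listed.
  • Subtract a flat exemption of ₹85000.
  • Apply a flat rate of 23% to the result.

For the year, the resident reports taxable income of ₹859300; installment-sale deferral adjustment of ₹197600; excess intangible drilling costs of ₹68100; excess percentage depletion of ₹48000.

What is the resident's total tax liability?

₹250240

Minimum tax:
  Adjusted income: ₹859300 + ₹197600 + ₹68100 + ₹48000 = ₹1173000
  Less exemption ₹85000 → base ₹1088000
  ₹1088000 × 23% = ₹250240

Mainline income levy:
  ₹561000 × 11% = ₹61710
  ₹298300 × 15% = ₹44745
  → ₹106455

₹250240 > ₹106455, so the minimum tax is the binding amount.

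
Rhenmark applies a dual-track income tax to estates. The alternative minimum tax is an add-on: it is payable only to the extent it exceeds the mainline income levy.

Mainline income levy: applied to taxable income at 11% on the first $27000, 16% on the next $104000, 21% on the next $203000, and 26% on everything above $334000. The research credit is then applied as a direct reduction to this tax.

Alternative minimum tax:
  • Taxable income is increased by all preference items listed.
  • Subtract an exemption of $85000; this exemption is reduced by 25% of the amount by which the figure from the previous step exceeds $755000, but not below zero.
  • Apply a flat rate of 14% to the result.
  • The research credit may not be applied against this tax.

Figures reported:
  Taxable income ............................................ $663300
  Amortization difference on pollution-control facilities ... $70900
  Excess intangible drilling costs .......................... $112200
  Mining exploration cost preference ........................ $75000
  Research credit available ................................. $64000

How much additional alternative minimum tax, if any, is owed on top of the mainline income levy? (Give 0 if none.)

$39062

Alternative minimum tax:
  Adjusted income: $663300 + $70900 + $112200 + $75000 = $921400
  Exemption: $85000 − 25% × ($921400 − $755000) = $85000 − $41600 = $43400
  Base: $921400 − $43400 = $878000
  $878000 × 14% = $122920

Mainline income levy:
  $27000 × 11% = $2970
  $104000 × 16% = $16640
  $203000 × 21% = $42630
  $329300 × 26% = $85618
  → $147858
  Less research credit $64000 → $83858

Excess of alternative minimum tax over mainline income levy: $122920 − $83858 = $39062.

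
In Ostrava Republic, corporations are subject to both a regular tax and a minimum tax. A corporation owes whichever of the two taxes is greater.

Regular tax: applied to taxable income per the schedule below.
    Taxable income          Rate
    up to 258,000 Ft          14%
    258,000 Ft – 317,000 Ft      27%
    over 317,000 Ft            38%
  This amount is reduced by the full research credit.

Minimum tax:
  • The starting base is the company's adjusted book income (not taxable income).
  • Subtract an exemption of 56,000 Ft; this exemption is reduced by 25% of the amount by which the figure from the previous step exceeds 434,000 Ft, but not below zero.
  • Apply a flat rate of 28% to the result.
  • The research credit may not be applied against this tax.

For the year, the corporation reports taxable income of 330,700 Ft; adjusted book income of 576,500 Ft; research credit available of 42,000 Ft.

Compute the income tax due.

155,715 Ft

Minimum tax:
  Base (adjusted book income): 576,500 Ft
  Exemption: 56,000 Ft − 25% × (576,500 Ft − 434,000 Ft) = 56,000 Ft − 35,625 Ft = 20,375 Ft
  Base: 576,500 Ft − 20,375 Ft = 556,125 Ft
  556,125 Ft × 28% = 155,715 Ft

Regular tax:
  258,000 Ft × 14% = 36,120 Ft
  59,000 Ft × 27% = 15,930 Ft
  13,700 Ft × 38% = 5,206 Ft
  → 57,256 Ft
  Less research credit 42,000 Ft → 15,256 Ft

155,715 Ft > 15,256 Ft, so the minimum tax is the binding amount.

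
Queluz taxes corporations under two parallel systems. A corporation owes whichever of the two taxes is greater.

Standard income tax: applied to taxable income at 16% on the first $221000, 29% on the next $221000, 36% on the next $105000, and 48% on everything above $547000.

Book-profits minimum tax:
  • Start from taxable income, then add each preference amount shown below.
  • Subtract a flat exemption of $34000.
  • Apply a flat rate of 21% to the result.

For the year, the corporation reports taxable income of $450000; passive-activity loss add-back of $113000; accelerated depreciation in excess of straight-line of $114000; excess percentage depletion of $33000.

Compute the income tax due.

$141960

Book-profits minimum tax:
  Adjusted income: $450000 + $113000 + $114000 + $33000 = $710000
  Less exemption $34000 → base $676000
  $676000 × 21% = $141960

Standard income tax:
  $221000 × 16% = $35360
  $221000 × 29% = $64090
  $8000 × 36% = $2880
  → $102330

$141960 > $102330, so the book-profits minimum tax is the binding amount.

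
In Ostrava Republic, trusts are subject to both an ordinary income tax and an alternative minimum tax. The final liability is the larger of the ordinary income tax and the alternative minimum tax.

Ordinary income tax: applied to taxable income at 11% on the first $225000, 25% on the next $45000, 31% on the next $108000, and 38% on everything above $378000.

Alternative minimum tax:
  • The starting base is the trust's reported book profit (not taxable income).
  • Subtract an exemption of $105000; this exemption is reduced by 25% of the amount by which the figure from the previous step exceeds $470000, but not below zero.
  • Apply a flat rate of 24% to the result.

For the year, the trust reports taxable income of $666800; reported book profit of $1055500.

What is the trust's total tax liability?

Ordinary income tax:
  $225000 × 11% = $24750
  $45000 × 25% = $11250
  $108000 × 31% = $33480
  $288800 × 38% = $109744
  → $179224

Alternative minimum tax:
  Base (reported book profit): $1055500
  Exemption: 25% × ($1055500 − $470000) = $146375 ≥ $105000, so the exemption is fully phased out
  Base: $1055500 − $0 = $1055500
  $1055500 × 24% = $253320

$253320 > $179224, so the alternative minimum tax is the binding amount.

$253320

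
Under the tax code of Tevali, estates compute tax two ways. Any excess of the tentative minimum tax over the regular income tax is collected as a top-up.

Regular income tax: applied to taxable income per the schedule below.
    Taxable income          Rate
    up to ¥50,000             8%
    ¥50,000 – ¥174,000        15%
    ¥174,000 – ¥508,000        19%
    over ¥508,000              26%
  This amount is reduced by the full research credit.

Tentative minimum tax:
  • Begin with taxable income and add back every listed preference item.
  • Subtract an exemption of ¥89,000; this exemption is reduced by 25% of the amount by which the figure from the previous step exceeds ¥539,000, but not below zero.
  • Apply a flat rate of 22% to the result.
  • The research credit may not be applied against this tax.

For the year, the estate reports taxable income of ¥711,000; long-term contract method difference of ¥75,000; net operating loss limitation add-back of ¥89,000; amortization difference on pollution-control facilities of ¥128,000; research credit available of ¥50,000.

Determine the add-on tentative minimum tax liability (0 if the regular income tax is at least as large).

¥131,820

Regular income tax:
  ¥50,000 × 8% = ¥4,000
  ¥124,000 × 15% = ¥18,600
  ¥334,000 × 19% = ¥63,460
  ¥203,000 × 26% = ¥52,780
  → ¥138,840
  Less research credit ¥50,000 → ¥88,840

Tentative minimum tax:
  Adjusted income: ¥711,000 + ¥75,000 + ¥89,000 + ¥128,000 = ¥1,003,000
  Exemption: 25% × (¥1,003,000 − ¥539,000) = ¥116,000 ≥ ¥89,000, so the exemption is fully phased out
  Base: ¥1,003,000 − ¥0 = ¥1,003,000
  ¥1,003,000 × 22% = ¥220,660

Excess of tentative minimum tax over regular income tax: ¥220,660 − ¥88,840 = ¥131,820.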